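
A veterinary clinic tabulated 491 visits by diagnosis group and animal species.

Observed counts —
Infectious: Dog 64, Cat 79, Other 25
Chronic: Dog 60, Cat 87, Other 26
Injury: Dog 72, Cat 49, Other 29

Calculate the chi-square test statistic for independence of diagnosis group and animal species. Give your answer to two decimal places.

Row totals: 168, 173, 150. Column totals: 196, 215, 80. Grand total N = 491.
Expected counts (row total × column total / N):
  Infectious, Dog: 168×196/491 = 67.063
  Infectious, Cat: 168×215/491 = 73.564
  Infectious, Other: 168×80/491 = 27.373
  Chronic, Dog: 173×196/491 = 69.059
  Chronic, Cat: 173×215/491 = 75.754
  Chronic, Other: 173×80/491 = 28.187
  Injury, Dog: 150×196/491 = 59.878
  Injury, Cat: 150×215/491 = 65.682
  Injury, Other: 150×80/491 = 24.440
Contributions (O − E)²/E:
  (64 − 67.063)²/67.063 = 0.1399
  (79 − 73.564)²/73.564 = 0.4017
  (25 − 27.373)²/27.373 = 0.2057
  (60 − 69.059)²/69.059 = 1.1883
  (87 − 75.754)²/75.754 = 1.6695
  (26 − 28.187)²/28.187 = 0.1697
  (72 − 59.878)²/59.878 = 2.4540
  (49 − 65.682)²/65.682 = 4.2369
  (29 − 24.440)²/24.440 = 0.8508
χ² = 0.1399 + 0.4017 + 0.2057 + 1.1883 + 1.6695 + 0.1697 + 2.4540 + 4.2369 + 0.8508 = 11.32

11.32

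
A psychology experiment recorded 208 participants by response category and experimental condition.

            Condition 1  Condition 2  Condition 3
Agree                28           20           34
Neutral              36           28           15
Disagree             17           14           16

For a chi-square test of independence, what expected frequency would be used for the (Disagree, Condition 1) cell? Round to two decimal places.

18.30

Row total (Disagree) = 47; column total (Condition 1) = 81; grand total N = 208.
Expected count = (row total × column total) / N = 47 × 81 / 208 = 18.30.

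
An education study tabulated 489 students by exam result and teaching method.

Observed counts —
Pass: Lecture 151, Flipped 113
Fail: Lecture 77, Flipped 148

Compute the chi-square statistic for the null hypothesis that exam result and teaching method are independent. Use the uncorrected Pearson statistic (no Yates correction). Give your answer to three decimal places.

Row totals: 264, 225. Column totals: 228, 261. Grand total N = 489.
Expected counts (row total × column total / N):
  Pass, Lecture: 264×228/489 = 123.0920
  Pass, Flipped: 264×261/489 = 140.9080
  Fail, Lecture: 225×228/489 = 104.9080
  Fail, Flipped: 225×261/489 = 120.0920
Contributions (O − E)²/E:
  (151 − 123.0920)²/123.0920 = 6.3274
  (113 − 140.9080)²/140.9080 = 5.5274
  (77 − 104.9080)²/104.9080 = 7.4242
  (148 − 120.0920)²/120.0920 = 6.4855
χ² = 6.3274 + 5.5274 + 7.4242 + 6.4855 = 25.764

25.764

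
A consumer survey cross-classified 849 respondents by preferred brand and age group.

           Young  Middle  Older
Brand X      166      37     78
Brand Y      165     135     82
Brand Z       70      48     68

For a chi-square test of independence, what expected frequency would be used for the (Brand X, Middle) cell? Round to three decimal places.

Row total (Brand X) = 281; column total (Middle) = 220; grand total N = 849.
Expected count = (row total × column total) / N = 281 × 220 / 849 = 72.815.

72.815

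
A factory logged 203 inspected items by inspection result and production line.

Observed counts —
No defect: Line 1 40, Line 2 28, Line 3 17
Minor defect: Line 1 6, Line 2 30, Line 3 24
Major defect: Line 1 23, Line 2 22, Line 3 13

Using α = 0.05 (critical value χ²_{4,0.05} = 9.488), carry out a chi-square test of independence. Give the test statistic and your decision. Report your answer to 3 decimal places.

23.444; reject H₀

Row totals: 85, 60, 58. Column totals: 69, 80, 54. Grand total N = 203.
Expected counts (row total × column total / N):
  No defect, Line 1: 85×69/203 = 28.8916
  No defect, Line 2: 85×80/203 = 33.4975
  No defect, Line 3: 85×54/203 = 22.6108
  Minor defect, Line 1: 60×69/203 = 20.3941
  Minor defect, Line 2: 60×80/203 = 23.6453
  Minor defect, Line 3: 60×54/203 = 15.9606
  Major defect, Line 1: 58×69/203 = 19.7143
  Major defect, Line 2: 58×80/203 = 22.8571
  Major defect, Line 3: 58×54/203 = 15.4286
Contributions (O − E)²/E:
  (40 − 28.8916)²/28.8916 = 4.2710
  (28 − 33.4975)²/33.4975 = 0.9022
  (17 − 22.6108)²/22.6108 = 1.3923
  (6 − 20.3941)²/20.3941 = 10.1593
  (30 − 23.6453)²/23.6453 = 1.7078
  (24 − 15.9606)²/15.9606 = 4.0495
  (23 − 19.7143)²/19.7143 = 0.5476
  (22 − 22.8571)²/22.8571 = 0.0321
  (13 − 15.4286)²/15.4286 = 0.3823
χ² = 4.2710 + 0.9022 + 1.3923 + 10.1593 + 1.7078 + 4.0495 + 0.5476 + 0.0321 + 0.3823 = 23.444
df = (3−1)(3−1) = 4. Since 23.444 > 9.488, reject the null hypothesis of independence at α = 0.05.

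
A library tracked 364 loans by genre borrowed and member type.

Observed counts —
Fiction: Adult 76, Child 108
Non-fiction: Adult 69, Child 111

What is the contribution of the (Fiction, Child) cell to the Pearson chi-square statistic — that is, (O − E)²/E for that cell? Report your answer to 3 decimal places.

0.066

Row total (Fiction) = 184; column total (Child) = 219; N = 364.
Expected count E = 184 × 219 / 364 = 110.7033.
Contribution = (O − E)²/E = (108 − 110.7033)² / 110.7033 = 0.066.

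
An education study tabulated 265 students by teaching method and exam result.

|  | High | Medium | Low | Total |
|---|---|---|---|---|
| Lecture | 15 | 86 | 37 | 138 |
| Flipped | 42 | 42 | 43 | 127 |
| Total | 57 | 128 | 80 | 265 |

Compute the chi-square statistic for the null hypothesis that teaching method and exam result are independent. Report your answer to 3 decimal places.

Grand total N = 265.
Expected counts (row total × column total / N):
  Lecture, High: 138×57/265 = 29.6830
  Lecture, Medium: 138×128/265 = 66.6566
  Lecture, Low: 138×80/265 = 41.6604
  Flipped, High: 127×57/265 = 27.3170
  Flipped, Medium: 127×128/265 = 61.3434
  Flipped, Low: 127×80/265 = 38.3396
Contributions (O − E)²/E:
  (15 − 29.6830)²/29.6830 = 7.2631
  (86 − 66.6566)²/66.6566 = 5.6134
  (37 − 41.6604)²/41.6604 = 0.5213
  (42 − 27.3170)²/27.3170 = 7.8922
  (42 − 61.3434)²/61.3434 = 6.0995
  (43 − 38.3396)²/38.3396 = 0.5665
χ² = 7.2631 + 5.6134 + 0.5213 + 7.8922 + 6.0995 + 0.5665 = 27.956

27.956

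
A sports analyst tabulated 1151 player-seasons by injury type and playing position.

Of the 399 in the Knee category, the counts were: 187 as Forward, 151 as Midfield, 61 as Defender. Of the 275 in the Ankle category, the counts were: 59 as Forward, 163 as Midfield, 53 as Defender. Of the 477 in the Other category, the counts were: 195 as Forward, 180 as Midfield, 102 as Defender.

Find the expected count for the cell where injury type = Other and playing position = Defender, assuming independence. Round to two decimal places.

Row total (Other) = 477; column total (Defender) = 216; grand total N = 1151.
Expected count = (row total × column total) / N = 477 × 216 / 1151 = 89.52.

89.52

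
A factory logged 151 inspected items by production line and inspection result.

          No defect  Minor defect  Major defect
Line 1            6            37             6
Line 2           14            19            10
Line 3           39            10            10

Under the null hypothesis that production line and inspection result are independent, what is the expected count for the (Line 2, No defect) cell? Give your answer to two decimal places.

Row total (Line 2) = 43; column total (No defect) = 59; grand total N = 151.
Expected count = (row total × column total) / N = 43 × 59 / 151 = 16.80.

16.80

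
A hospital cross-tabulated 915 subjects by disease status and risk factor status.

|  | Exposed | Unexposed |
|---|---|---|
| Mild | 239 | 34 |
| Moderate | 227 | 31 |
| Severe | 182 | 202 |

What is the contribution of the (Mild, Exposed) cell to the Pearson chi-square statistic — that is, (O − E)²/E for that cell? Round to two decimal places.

Row total (Mild) = 273; column total (Exposed) = 648; N = 915.
Expected count E = 273 × 648 / 915 = 193.338.
Contribution = (O − E)²/E = (239 − 193.338)² / 193.338 = 10.78.

10.78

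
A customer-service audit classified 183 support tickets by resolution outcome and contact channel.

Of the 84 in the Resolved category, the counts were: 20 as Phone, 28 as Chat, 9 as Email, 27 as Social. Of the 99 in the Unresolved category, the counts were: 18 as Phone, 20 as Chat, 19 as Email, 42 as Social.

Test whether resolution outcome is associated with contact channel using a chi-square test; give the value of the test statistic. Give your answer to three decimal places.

Row totals: 84, 99. Column totals: 38, 48, 28, 69. Grand total N = 183.
Expected counts (row total × column total / N):
  Resolved, Phone: 84×38/183 = 17.4426
  Resolved, Chat: 84×48/183 = 22.0328
  Resolved, Email: 84×28/183 = 12.8525
  Resolved, Social: 84×69/183 = 31.6721
  Unresolved, Phone: 99×38/183 = 20.5574
  Unresolved, Chat: 99×48/183 = 25.9672
  Unresolved, Email: 99×28/183 = 15.1475
  Unresolved, Social: 99×69/183 = 37.3279
Contributions (O − E)²/E:
  (20 − 17.4426)²/17.4426 = 0.3750
  (28 − 22.0328)²/22.0328 = 1.6161
  (9 − 12.8525)²/12.8525 = 1.1548
  (27 − 31.6721)²/31.6721 = 0.6892
  (18 − 20.5574)²/20.5574 = 0.3181
  (20 − 25.9672)²/25.9672 = 1.3712
  (19 − 15.1475)²/15.1475 = 0.9798
  (42 − 37.3279)²/37.3279 = 0.5848
χ² = 0.3750 + 1.6161 + 1.1548 + 0.6892 + 0.3181 + 1.3712 + 0.9798 + 0.5848 = 7.089

7.089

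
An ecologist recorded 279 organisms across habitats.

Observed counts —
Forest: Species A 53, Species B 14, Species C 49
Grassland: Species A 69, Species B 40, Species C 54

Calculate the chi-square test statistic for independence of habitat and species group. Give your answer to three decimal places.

7.145

Row totals: 116, 163. Column totals: 122, 54, 103. Grand total N = 279.
Expected counts (row total × column total / N):
  Forest, Species A: 116×122/279 = 50.7240
  Forest, Species B: 116×54/279 = 22.4516
  Forest, Species C: 116×103/279 = 42.8244
  Grassland, Species A: 163×122/279 = 71.2760
  Grassland, Species B: 163×54/279 = 31.5484
  Grassland, Species C: 163×103/279 = 60.1756
Contributions (O − E)²/E:
  (53 − 50.7240)²/50.7240 = 0.1021
  (14 − 22.4516)²/22.4516 = 3.1815
  (49 − 42.8244)²/42.8244 = 0.8906
  (69 − 71.2760)²/71.2760 = 0.0727
  (40 − 31.5484)²/31.5484 = 2.2641
  (54 − 60.1756)²/60.1756 = 0.6338
χ² = 0.1021 + 3.1815 + 0.8906 + 0.0727 + 2.2641 + 0.6338 = 7.145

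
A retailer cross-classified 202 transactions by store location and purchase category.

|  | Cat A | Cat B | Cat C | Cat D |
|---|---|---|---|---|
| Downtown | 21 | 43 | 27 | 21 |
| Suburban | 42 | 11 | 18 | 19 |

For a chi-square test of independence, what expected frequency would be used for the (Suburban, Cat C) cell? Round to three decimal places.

Row total (Suburban) = 90; column total (Cat C) = 45; grand total N = 202.
Expected count = (row total × column total) / N = 90 × 45 / 202 = 20.050.

20.050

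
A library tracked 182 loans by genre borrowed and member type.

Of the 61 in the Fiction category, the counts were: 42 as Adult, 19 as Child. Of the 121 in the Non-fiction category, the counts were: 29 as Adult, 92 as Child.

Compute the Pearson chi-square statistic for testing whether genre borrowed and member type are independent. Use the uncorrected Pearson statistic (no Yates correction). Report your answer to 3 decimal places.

Row totals: 61, 121. Column totals: 71, 111. Grand total N = 182.
Expected counts (row total × column total / N):
  Fiction, Adult: 61×71/182 = 23.7967
  Fiction, Child: 61×111/182 = 37.2033
  Non-fiction, Adult: 121×71/182 = 47.2033
  Non-fiction, Child: 121×111/182 = 73.7967
Contributions (O − E)²/E:
  (42 − 23.7967)²/23.7967 = 13.9246
  (19 − 37.2033)²/37.2033 = 8.9067
  (29 − 47.2033)²/47.2033 = 7.0199
  (92 − 73.7967)²/73.7967 = 4.4902
χ² = 13.9246 + 8.9067 + 7.0199 + 4.4902 = 34.341

34.341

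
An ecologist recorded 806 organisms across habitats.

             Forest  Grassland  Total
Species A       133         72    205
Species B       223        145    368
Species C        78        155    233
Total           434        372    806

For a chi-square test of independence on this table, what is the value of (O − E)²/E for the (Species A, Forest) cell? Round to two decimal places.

Row total (Species A) = 205; column total (Forest) = 434; N = 806.
Expected count E = 205 × 434 / 806 = 110.385.
Contribution = (O − E)²/E = (133 − 110.385)² / 110.385 = 4.63.

4.63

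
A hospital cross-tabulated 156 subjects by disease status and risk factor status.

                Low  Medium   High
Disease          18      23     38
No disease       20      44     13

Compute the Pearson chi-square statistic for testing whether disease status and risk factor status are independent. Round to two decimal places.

Row totals: 79, 77. Column totals: 38, 67, 51. Grand total N = 156.
Expected counts (row total × column total / N):
  Disease, Low: 79×38/156 = 19.244
  Disease, Medium: 79×67/156 = 33.929
  Disease, High: 79×51/156 = 25.827
  No disease, Low: 77×38/156 = 18.756
  No disease, Medium: 77×67/156 = 33.071
  No disease, High: 77×51/156 = 25.173
Contributions (O − E)²/E:
  (18 − 19.244)²/19.244 = 0.0804
  (23 − 33.929)²/33.929 = 3.5204
  (38 − 25.827)²/25.827 = 5.7375
  (20 − 18.756)²/18.756 = 0.0825
  (44 − 33.071)²/33.071 = 3.6117
  (13 − 25.173)²/25.173 = 5.8865
χ² = 0.0804 + 3.5204 + 5.7375 + 0.0825 + 3.6117 + 5.8865 = 18.92

18.92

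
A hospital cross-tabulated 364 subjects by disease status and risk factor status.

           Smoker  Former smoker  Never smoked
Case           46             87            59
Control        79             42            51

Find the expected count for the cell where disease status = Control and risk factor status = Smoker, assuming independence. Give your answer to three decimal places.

59.066

Row total (Control) = 172; column total (Smoker) = 125; grand total N = 364.
Expected count = (row total × column total) / N = 172 × 125 / 364 = 59.066.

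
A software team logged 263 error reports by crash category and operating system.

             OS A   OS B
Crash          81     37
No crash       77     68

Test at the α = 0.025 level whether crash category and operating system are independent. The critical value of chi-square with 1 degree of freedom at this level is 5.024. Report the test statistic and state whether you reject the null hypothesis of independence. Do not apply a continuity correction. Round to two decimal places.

6.55; reject H₀

Row totals: 118, 145. Column totals: 158, 105. Grand total N = 263.
Expected counts (row total × column total / N):
  Crash, OS A: 118×158/263 = 70.890
  Crash, OS B: 118×105/263 = 47.110
  No crash, OS A: 145×158/263 = 87.110
  No crash, OS B: 145×105/263 = 57.890
Contributions (O − E)²/E:
  (81 − 70.890)²/70.890 = 1.4418
  (37 − 47.110)²/47.110 = 2.1696
  (77 − 87.110)²/87.110 = 1.1734
  (68 − 57.890)²/57.890 = 1.7656
χ² = 1.4418 + 2.1696 + 1.1734 + 1.7656 = 6.55
df = (2−1)(2−1) = 1. Since 6.55 > 5.024, reject the null hypothesis of independence at α = 0.025.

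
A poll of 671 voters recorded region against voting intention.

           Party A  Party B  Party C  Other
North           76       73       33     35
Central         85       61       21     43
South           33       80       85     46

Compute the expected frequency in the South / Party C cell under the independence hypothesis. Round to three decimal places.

Row total (South) = 244; column total (Party C) = 139; grand total N = 671.
Expected count = (row total × column total) / N = 244 × 139 / 671 = 50.545.

50.545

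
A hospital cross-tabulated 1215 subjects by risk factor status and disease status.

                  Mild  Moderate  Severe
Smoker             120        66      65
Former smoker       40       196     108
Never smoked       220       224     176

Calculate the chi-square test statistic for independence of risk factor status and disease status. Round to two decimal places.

108.38

Row totals: 251, 344, 620. Column totals: 380, 486, 349. Grand total N = 1215.
Expected counts (row total × column total / N):
  Smoker, Mild: 251×380/1215 = 78.502
  Smoker, Moderate: 251×486/1215 = 100.400
  Smoker, Severe: 251×349/1215 = 72.098
  Former smoker, Mild: 344×380/1215 = 107.588
  Former smoker, Moderate: 344×486/1215 = 137.600
  Former smoker, Severe: 344×349/1215 = 98.812
  Never smoked, Mild: 620×380/1215 = 193.909
  Never smoked, Moderate: 620×486/1215 = 248.000
  Never smoked, Severe: 620×349/1215 = 178.091
Contributions (O − E)²/E:
  (120 − 78.502)²/78.502 = 21.9368
  (66 − 100.400)²/100.400 = 11.7865
  (65 − 72.098)²/72.098 = 0.6988
  (40 − 107.588)²/107.588 = 42.4595
  (196 − 137.600)²/137.600 = 24.7860
  (108 − 98.812)²/98.812 = 0.8543
  (220 − 193.909)²/193.909 = 3.5106
  (224 − 248.000)²/248.000 = 2.3226
  (176 − 178.091)²/178.091 = 0.0246
χ² = 21.9368 + 11.7865 + 0.6988 + 42.4595 + 24.7860 + 0.8543 + 3.5106 + 2.3226 + 0.0246 = 108.38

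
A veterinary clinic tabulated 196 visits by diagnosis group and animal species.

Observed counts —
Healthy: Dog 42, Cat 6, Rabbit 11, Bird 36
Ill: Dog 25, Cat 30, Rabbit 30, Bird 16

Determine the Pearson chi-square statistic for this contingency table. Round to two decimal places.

36.66

Row totals: 95, 101. Column totals: 67, 36, 41, 52. Grand total N = 196.
Expected counts (row total × column total / N):
  Healthy, Dog: 95×67/196 = 32.474
  Healthy, Cat: 95×36/196 = 17.449
  Healthy, Rabbit: 95×41/196 = 19.872
  Healthy, Bird: 95×52/196 = 25.204
  Ill, Dog: 101×67/196 = 34.526
  Ill, Cat: 101×36/196 = 18.551
  Ill, Rabbit: 101×41/196 = 21.128
  Ill, Bird: 101×52/196 = 26.796
Contributions (O − E)²/E:
  (42 − 32.474)²/32.474 = 2.7944
  (6 − 17.449)²/17.449 = 7.5122
  (11 − 19.872)²/19.872 = 3.9610
  (36 − 25.204)²/25.204 = 4.6244
  (25 − 34.526)²/34.526 = 2.6283
  (30 − 18.551)²/18.551 = 7.0659
  (30 − 21.128)²/21.128 = 3.7255
  (16 − 26.796)²/26.796 = 4.3497
χ² = 2.7944 + 7.5122 + 3.9610 + 4.6244 + 2.6283 + 7.0659 + 3.7255 + 4.3497 = 36.66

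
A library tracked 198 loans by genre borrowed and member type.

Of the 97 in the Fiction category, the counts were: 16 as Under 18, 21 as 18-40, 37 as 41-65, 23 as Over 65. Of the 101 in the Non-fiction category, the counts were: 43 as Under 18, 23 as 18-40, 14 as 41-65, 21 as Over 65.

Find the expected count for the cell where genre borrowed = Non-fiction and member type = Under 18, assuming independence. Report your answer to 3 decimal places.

30.096

Row total (Non-fiction) = 101; column total (Under 18) = 59; grand total N = 198.
Expected count = (row total × column total) / N = 101 × 59 / 198 = 30.096.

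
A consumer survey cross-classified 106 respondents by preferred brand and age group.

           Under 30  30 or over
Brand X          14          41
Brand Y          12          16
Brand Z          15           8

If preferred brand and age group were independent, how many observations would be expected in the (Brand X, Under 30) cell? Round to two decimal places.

21.27

Row total (Brand X) = 55; column total (Under 30) = 41; grand total N = 106.
Expected count = (row total × column total) / N = 55 × 41 / 106 = 21.27.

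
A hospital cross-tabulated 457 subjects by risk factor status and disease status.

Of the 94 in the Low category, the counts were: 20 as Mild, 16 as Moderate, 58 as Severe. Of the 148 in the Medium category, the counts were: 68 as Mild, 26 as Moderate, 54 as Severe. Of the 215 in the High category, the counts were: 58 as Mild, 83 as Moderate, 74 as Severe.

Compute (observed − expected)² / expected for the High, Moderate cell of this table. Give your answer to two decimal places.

Row total (High) = 215; column total (Moderate) = 125; N = 457.
Expected count E = 215 × 125 / 457 = 58.807.
Contribution = (O − E)²/E = (83 − 58.807)² / 58.807 = 9.95.

9.95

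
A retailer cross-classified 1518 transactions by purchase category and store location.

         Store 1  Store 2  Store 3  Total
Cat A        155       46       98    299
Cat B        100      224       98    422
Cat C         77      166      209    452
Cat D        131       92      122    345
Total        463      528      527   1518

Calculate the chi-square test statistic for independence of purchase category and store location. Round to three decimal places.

Grand total N = 1518.
Expected counts (row total × column total / N):
  Cat A, Store 1: 299×463/1518 = 91.1970
  Cat A, Store 2: 299×528/1518 = 104.0000
  Cat A, Store 3: 299×527/1518 = 103.8030
  Cat B, Store 1: 422×463/1518 = 128.7128
  Cat B, Store 2: 422×528/1518 = 146.7826
  Cat B, Store 3: 422×527/1518 = 146.5046
  Cat C, Store 1: 452×463/1518 = 137.8630
  Cat C, Store 2: 452×528/1518 = 157.2174
  Cat C, Store 3: 452×527/1518 = 156.9196
  Cat D, Store 1: 345×463/1518 = 105.2273
  Cat D, Store 2: 345×528/1518 = 120.0000
  Cat D, Store 3: 345×527/1518 = 119.7727
Contributions (O − E)²/E:
  (155 − 91.1970)²/91.1970 = 44.6377
  (46 − 104.0000)²/104.0000 = 32.3462
  (98 − 103.8030)²/103.8030 = 0.3244
  (100 − 128.7128)²/128.7128 = 6.4052
  (224 − 146.7826)²/146.7826 = 40.6215
  (98 − 146.5046)²/146.5046 = 16.0589
  (77 − 137.8630)²/137.8630 = 26.8695
  (166 − 157.2174)²/157.2174 = 0.4906
  (209 − 156.9196)²/156.9196 = 17.2851
  (131 − 105.2273)²/105.2273 = 6.3124
  (92 − 120.0000)²/120.0000 = 6.5333
  (122 − 119.7727)²/119.7727 = 0.0414
χ² = 44.6377 + 32.3462 + 0.3244 + 6.4052 + 40.6215 + 16.0589 + 26.8695 + 0.4906 + 17.2851 + 6.3124 + 6.5333 + 0.0414 = 197.926

197.926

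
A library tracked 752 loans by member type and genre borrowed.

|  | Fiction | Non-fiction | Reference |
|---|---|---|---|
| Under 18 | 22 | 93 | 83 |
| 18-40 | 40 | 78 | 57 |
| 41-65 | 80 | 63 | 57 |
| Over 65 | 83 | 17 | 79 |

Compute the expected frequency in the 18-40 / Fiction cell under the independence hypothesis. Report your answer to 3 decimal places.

52.360

Row total (18-40) = 175; column total (Fiction) = 225; grand total N = 752.
Expected count = (row total × column total) / N = 175 × 225 / 752 = 52.360.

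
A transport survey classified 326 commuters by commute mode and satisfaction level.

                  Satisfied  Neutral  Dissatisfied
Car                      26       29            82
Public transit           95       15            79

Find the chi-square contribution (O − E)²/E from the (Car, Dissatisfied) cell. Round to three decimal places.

3.039

Row total (Car) = 137; column total (Dissatisfied) = 161; N = 326.
Expected count E = 137 × 161 / 326 = 67.6595.
Contribution = (O − E)²/E = (82 − 67.6595)² / 67.6595 = 3.039.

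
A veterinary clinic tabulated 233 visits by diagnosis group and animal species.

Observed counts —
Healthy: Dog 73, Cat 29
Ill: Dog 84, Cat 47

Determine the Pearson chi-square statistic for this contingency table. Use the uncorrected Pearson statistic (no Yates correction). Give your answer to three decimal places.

Row totals: 102, 131. Column totals: 157, 76. Grand total N = 233.
Expected counts (row total × column total / N):
  Healthy, Dog: 102×157/233 = 68.7296
  Healthy, Cat: 102×76/233 = 33.2704
  Ill, Dog: 131×157/233 = 88.2704
  Ill, Cat: 131×76/233 = 42.7296
Contributions (O − E)²/E:
  (73 − 68.7296)²/68.7296 = 0.2653
  (29 − 33.2704)²/33.2704 = 0.5481
  (84 − 88.2704)²/88.2704 = 0.2066
  (47 − 42.7296)²/42.7296 = 0.4268
χ² = 0.2653 + 0.5481 + 0.2066 + 0.4268 = 1.447

1.447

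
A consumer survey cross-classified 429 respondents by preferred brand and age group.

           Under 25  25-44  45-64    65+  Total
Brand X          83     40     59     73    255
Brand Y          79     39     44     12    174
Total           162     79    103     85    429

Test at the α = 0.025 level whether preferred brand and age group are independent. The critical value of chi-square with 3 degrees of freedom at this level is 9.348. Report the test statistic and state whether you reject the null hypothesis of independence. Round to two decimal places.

Grand total N = 429.
Expected counts (row total × column total / N):
  Brand X, Under 25: 255×162/429 = 96.294
  Brand X, 25-44: 255×79/429 = 46.958
  Brand X, 45-64: 255×103/429 = 61.224
  Brand X, 65+: 255×85/429 = 50.524
  Brand Y, Under 25: 174×162/429 = 65.706
  Brand Y, 25-44: 174×79/429 = 32.042
  Brand Y, 45-64: 174×103/429 = 41.776
  Brand Y, 65+: 174×85/429 = 34.476
Contributions (O − E)²/E:
  (83 − 96.294)²/96.294 = 1.8353
  (40 − 46.958)²/46.958 = 1.0310
  (59 − 61.224)²/61.224 = 0.0808
  (73 − 50.524)²/50.524 = 9.9986
  (79 − 65.706)²/65.706 = 2.6897
  (39 − 32.042)²/32.042 = 1.5109
  (44 − 41.776)²/41.776 = 0.1184
  (12 − 34.476)²/34.476 = 14.6528
χ² = 1.8353 + 1.0310 + 0.0808 + 9.9986 + 2.6897 + 1.5109 + 0.1184 + 14.6528 = 31.92
df = (2−1)(4−1) = 3. Since 31.92 > 9.348, reject the null hypothesis of independence at α = 0.025.

31.92; reject H₀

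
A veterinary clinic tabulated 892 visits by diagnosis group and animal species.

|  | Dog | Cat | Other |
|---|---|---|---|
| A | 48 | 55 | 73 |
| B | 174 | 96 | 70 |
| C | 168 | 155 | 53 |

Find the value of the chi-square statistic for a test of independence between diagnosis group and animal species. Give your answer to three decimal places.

66.054

Row totals: 176, 340, 376. Column totals: 390, 306, 196. Grand total N = 892.
Expected counts (row total × column total / N):
  A, Dog: 176×390/892 = 76.9507
  A, Cat: 176×306/892 = 60.3767
  A, Other: 176×196/892 = 38.6726
  B, Dog: 340×390/892 = 148.6547
  B, Cat: 340×306/892 = 116.6368
  B, Other: 340×196/892 = 74.7085
  C, Dog: 376×390/892 = 164.3946
  C, Cat: 376×306/892 = 128.9865
  C, Other: 376×196/892 = 82.6188
Contributions (O − E)²/E:
  (48 − 76.9507)²/76.9507 = 10.8919
  (55 − 60.3767)²/60.3767 = 0.4788
  (73 − 38.6726)²/38.6726 = 30.4704
  (174 − 148.6547)²/148.6547 = 4.3213
  (96 − 116.6368)²/116.6368 = 3.6513
  (70 − 74.7085)²/74.7085 = 0.2968
  (168 − 164.3946)²/164.3946 = 0.0791
  (155 − 128.9865)²/128.9865 = 5.2463
  (53 − 82.6188)²/82.6188 = 10.6183
χ² = 10.8919 + 0.4788 + 30.4704 + 4.3213 + 3.6513 + 0.2968 + 0.0791 + 5.2463 + 10.6183 = 66.054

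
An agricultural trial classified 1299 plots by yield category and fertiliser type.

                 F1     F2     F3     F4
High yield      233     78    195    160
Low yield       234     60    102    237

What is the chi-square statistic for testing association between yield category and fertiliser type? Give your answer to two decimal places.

45.60

Row totals: 666, 633. Column totals: 467, 138, 297, 397. Grand total N = 1299.
Expected counts (row total × column total / N):
  High yield, F1: 666×467/1299 = 239.432
  High yield, F2: 666×138/1299 = 70.753
  High yield, F3: 666×297/1299 = 152.273
  High yield, F4: 666×397/1299 = 203.543
  Low yield, F1: 633×467/1299 = 227.568
  Low yield, F2: 633×138/1299 = 67.247
  Low yield, F3: 633×297/1299 = 144.727
  Low yield, F4: 633×397/1299 = 193.457
Contributions (O − E)²/E:
  (233 − 239.432)²/239.432 = 0.1728
  (78 − 70.753)²/70.753 = 0.7423
  (195 − 152.273)²/152.273 = 11.9890
  (160 − 203.543)²/203.543 = 9.3149
  (234 − 227.568)²/227.568 = 0.1818
  (60 − 67.247)²/67.247 = 0.7810
  (102 − 144.727)²/144.727 = 12.6141
  (237 − 193.457)²/193.457 = 9.8006
χ² = 0.1728 + 0.7423 + 11.9890 + 9.3149 + 0.1818 + 0.7810 + 12.6141 + 9.8006 = 45.60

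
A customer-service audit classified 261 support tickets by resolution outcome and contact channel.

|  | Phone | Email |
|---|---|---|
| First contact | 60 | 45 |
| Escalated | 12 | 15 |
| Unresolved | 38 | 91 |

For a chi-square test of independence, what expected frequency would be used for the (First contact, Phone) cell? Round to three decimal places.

Row total (First contact) = 105; column total (Phone) = 110; grand total N = 261.
Expected count = (row total × column total) / N = 105 × 110 / 261 = 44.253.

44.253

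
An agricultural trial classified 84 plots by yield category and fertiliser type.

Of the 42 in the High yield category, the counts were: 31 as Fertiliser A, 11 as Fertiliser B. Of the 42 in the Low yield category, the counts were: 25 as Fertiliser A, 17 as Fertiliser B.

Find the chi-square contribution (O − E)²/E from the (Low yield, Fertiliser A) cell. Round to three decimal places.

0.321

Row total (Low yield) = 42; column total (Fertiliser A) = 56; N = 84.
Expected count E = 42 × 56 / 84 = 28.0000.
Contribution = (O − E)²/E = (25 − 28.0000)² / 28.0000 = 0.321.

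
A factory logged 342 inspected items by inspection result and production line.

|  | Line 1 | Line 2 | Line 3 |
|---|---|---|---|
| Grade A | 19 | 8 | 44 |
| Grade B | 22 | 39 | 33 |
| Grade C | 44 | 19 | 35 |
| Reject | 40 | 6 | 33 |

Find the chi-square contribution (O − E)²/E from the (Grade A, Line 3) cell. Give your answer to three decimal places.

Row total (Grade A) = 71; column total (Line 3) = 145; N = 342.
Expected count E = 71 × 145 / 342 = 30.10234.
Contribution = (O − E)²/E = (44 − 30.10234)² / 30.10234 = 6.416.

6.416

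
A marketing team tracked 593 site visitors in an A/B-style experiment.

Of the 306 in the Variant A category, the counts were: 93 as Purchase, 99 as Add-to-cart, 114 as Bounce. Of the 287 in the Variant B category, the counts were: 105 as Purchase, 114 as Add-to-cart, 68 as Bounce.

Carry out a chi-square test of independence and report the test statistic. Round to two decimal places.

Row totals: 306, 287. Column totals: 198, 213, 182. Grand total N = 593.
Expected counts (row total × column total / N):
  Variant A, Purchase: 306×198/593 = 102.1720
  Variant A, Add-to-cart: 306×213/593 = 109.9123
  Variant A, Bounce: 306×182/593 = 93.9157
  Variant B, Purchase: 287×198/593 = 95.8280
  Variant B, Add-to-cart: 287×213/593 = 103.0877
  Variant B, Bounce: 287×182/593 = 88.0843
Contributions (O − E)²/E:
  (93 − 102.1720)²/102.1720 = 0.8234
  (99 − 109.9123)²/109.9123 = 1.0834
  (114 − 93.9157)²/93.9157 = 4.2951
  (105 − 95.8280)²/95.8280 = 0.8779
  (114 − 103.0877)²/103.0877 = 1.1551
  (68 − 88.0843)²/88.0843 = 4.5795
χ² = 0.8234 + 1.0834 + 4.2951 + 0.8779 + 1.1551 + 4.5795 = 12.81

12.81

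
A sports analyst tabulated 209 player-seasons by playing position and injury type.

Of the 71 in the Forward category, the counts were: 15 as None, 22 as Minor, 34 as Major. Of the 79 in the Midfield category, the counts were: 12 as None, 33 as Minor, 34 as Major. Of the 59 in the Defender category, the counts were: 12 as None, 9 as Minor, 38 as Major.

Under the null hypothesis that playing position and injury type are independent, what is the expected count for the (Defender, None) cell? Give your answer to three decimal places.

Row total (Defender) = 59; column total (None) = 39; grand total N = 209.
Expected count = (row total × column total) / N = 59 × 39 / 209 = 11.010.

11.010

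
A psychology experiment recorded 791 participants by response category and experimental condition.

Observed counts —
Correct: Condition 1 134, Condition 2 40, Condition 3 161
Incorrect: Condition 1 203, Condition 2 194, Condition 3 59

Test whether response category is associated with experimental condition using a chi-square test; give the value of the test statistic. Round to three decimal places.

Row totals: 335, 456. Column totals: 337, 234, 220. Grand total N = 791.
Expected counts (row total × column total / N):
  Correct, Condition 1: 335×337/791 = 142.7244
  Correct, Condition 2: 335×234/791 = 99.1024
  Correct, Condition 3: 335×220/791 = 93.1732
  Incorrect, Condition 1: 456×337/791 = 194.2756
  Incorrect, Condition 2: 456×234/791 = 134.8976
  Incorrect, Condition 3: 456×220/791 = 126.8268
Contributions (O − E)²/E:
  (134 − 142.7244)²/142.7244 = 0.5333
  (40 − 99.1024)²/99.1024 = 35.2473
  (161 − 93.1732)²/93.1732 = 49.3755
  (203 − 194.2756)²/194.2756 = 0.3918
  (194 − 134.8976)²/134.8976 = 25.8944
  (59 − 126.8268)²/126.8268 = 36.2737
χ² = 0.5333 + 35.2473 + 49.3755 + 0.3918 + 25.8944 + 36.2737 = 147.716

147.716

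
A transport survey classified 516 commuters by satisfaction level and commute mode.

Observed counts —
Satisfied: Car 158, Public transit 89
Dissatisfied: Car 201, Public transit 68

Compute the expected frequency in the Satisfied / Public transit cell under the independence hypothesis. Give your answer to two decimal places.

75.15

Row total (Satisfied) = 247; column total (Public transit) = 157; grand total N = 516.
Expected count = (row total × column total) / N = 247 × 157 / 516 = 75.15.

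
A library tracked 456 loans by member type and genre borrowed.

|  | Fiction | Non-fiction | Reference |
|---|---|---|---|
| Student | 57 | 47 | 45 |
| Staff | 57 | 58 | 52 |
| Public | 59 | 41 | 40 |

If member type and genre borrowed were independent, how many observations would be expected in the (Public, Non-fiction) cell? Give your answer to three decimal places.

Row total (Public) = 140; column total (Non-fiction) = 146; grand total N = 456.
Expected count = (row total × column total) / N = 140 × 146 / 456 = 44.825.

44.825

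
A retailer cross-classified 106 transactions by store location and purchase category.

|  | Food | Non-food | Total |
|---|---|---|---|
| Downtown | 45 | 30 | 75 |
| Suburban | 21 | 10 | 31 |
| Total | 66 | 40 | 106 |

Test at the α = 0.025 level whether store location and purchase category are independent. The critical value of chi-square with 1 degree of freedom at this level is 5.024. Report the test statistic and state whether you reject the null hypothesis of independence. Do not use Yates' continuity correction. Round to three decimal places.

0.560; fail to reject H₀

Grand total N = 106.
Expected counts (row total × column total / N):
  Downtown, Food: 75×66/106 = 46.698113
  Downtown, Non-food: 75×40/106 = 28.301887
  Suburban, Food: 31×66/106 = 19.301887
  Suburban, Non-food: 31×40/106 = 11.698113
Contributions (O − E)²/E:
  (45 − 46.698113)²/46.698113 = 0.0617
  (30 − 28.301887)²/28.301887 = 0.1019
  (21 − 19.301887)²/19.301887 = 0.1494
  (10 − 11.698113)²/11.698113 = 0.2465
χ² = 0.0617 + 0.1019 + 0.1494 + 0.2465 = 0.560
df = (2−1)(2−1) = 1. Since 0.560 < 5.024, fail to reject the null hypothesis of independence at α = 0.025.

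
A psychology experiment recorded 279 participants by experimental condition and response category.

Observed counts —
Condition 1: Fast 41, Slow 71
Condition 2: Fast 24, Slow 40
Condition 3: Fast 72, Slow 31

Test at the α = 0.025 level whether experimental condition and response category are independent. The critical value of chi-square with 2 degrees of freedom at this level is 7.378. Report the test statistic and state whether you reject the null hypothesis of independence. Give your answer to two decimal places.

28.28; reject H₀

Row totals: 112, 64, 103. Column totals: 137, 142. Grand total N = 279.
Expected counts (row total × column total / N):
  Condition 1, Fast: 112×137/279 = 54.9964
  Condition 1, Slow: 112×142/279 = 57.0036
  Condition 2, Fast: 64×137/279 = 31.4265
  Condition 2, Slow: 64×142/279 = 32.5735
  Condition 3, Fast: 103×137/279 = 50.5771
  Condition 3, Slow: 103×142/279 = 52.4229
Contributions (O − E)²/E:
  (41 − 54.9964)²/54.9964 = 3.5620
  (71 − 57.0036)²/57.0036 = 3.4366
  (24 − 31.4265)²/31.4265 = 1.7550
  (40 − 32.5735)²/32.5735 = 1.6932
  (72 − 50.5771)²/50.5771 = 9.0741
  (31 − 52.4229)²/52.4229 = 8.7546
χ² = 3.5620 + 3.4366 + 1.7550 + 1.6932 + 9.0741 + 8.7546 = 28.28
df = (3−1)(2−1) = 2. Since 28.28 > 7.378, reject the null hypothesis of independence at α = 0.025.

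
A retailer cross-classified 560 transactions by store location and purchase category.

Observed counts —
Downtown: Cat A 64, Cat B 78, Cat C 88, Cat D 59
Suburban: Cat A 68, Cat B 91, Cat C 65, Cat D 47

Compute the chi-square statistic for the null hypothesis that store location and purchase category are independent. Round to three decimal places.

5.364

Row totals: 289, 271. Column totals: 132, 169, 153, 106. Grand total N = 560.
Expected counts (row total × column total / N):
  Downtown, Cat A: 289×132/560 = 68.1214
  Downtown, Cat B: 289×169/560 = 87.2161
  Downtown, Cat C: 289×153/560 = 78.9589
  Downtown, Cat D: 289×106/560 = 54.7036
  Suburban, Cat A: 271×132/560 = 63.8786
  Suburban, Cat B: 271×169/560 = 81.7839
  Suburban, Cat C: 271×153/560 = 74.0411
  Suburban, Cat D: 271×106/560 = 51.2964
Contributions (O − E)²/E:
  (64 − 68.1214)²/68.1214 = 0.2493
  (78 − 87.2161)²/87.2161 = 0.9739
  (88 − 78.9589)²/78.9589 = 1.0352
  (59 − 54.7036)²/54.7036 = 0.3374
  (68 − 63.8786)²/63.8786 = 0.2659
  (91 − 81.7839)²/81.7839 = 1.0385
  (65 − 74.0411)²/74.0411 = 1.1040
  (47 − 51.2964)²/51.2964 = 0.3599
χ² = 0.2493 + 0.9739 + 1.0352 + 0.3374 + 0.2659 + 1.0385 + 1.1040 + 0.3599 = 5.364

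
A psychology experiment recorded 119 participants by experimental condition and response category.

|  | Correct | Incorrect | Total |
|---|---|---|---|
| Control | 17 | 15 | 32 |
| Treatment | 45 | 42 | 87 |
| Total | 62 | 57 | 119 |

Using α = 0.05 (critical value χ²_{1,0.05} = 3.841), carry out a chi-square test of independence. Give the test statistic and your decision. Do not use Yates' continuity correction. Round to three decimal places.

Grand total N = 119.
Expected counts (row total × column total / N):
  Control, Correct: 32×62/119 = 16.6723
  Control, Incorrect: 32×57/119 = 15.3277
  Treatment, Correct: 87×62/119 = 45.3277
  Treatment, Incorrect: 87×57/119 = 41.6723
Contributions (O − E)²/E:
  (17 − 16.6723)²/16.6723 = 0.0064
  (15 − 15.3277)²/15.3277 = 0.0070
  (45 − 45.3277)²/45.3277 = 0.0024
  (42 − 41.6723)²/41.6723 = 0.0026
χ² = 0.0064 + 0.0070 + 0.0024 + 0.0026 = 0.018
df = (2−1)(2−1) = 1. Since 0.018 < 3.841, fail to reject the null hypothesis of independence at α = 0.05.

0.018; fail to reject H₀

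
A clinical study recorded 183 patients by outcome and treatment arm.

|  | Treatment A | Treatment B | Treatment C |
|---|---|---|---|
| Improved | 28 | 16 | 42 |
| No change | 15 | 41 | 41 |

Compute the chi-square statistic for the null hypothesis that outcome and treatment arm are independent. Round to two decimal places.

Row totals: 86, 97. Column totals: 43, 57, 83. Grand total N = 183.
Expected counts (row total × column total / N):
  Improved, Treatment A: 86×43/183 = 20.208
  Improved, Treatment B: 86×57/183 = 26.787
  Improved, Treatment C: 86×83/183 = 39.005
  No change, Treatment A: 97×43/183 = 22.792
  No change, Treatment B: 97×57/183 = 30.213
  No change, Treatment C: 97×83/183 = 43.995
Contributions (O − E)²/E:
  (28 − 20.208)²/20.208 = 3.0045
  (16 − 26.787)²/26.787 = 4.3439
  (42 − 39.005)²/39.005 = 0.2300
  (15 − 22.792)²/22.792 = 2.6639
  (41 − 30.213)²/30.213 = 3.8513
  (41 − 43.995)²/43.995 = 0.2039
χ² = 3.0045 + 4.3439 + 0.2300 + 2.6639 + 3.8513 + 0.2039 = 14.30

14.30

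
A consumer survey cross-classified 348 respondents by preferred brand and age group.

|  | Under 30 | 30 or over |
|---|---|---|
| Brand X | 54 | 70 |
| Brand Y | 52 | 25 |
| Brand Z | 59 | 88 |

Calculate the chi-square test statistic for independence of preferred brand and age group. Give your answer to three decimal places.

Row totals: 124, 77, 147. Column totals: 165, 183. Grand total N = 348.
Expected counts (row total × column total / N):
  Brand X, Under 30: 124×165/348 = 58.7931
  Brand X, 30 or over: 124×183/348 = 65.2069
  Brand Y, Under 30: 77×165/348 = 36.5086
  Brand Y, 30 or over: 77×183/348 = 40.4914
  Brand Z, Under 30: 147×165/348 = 69.6983
  Brand Z, 30 or over: 147×183/348 = 77.3017
Contributions (O − E)²/E:
  (54 − 58.7931)²/58.7931 = 0.3908
  (70 − 65.2069)²/65.2069 = 0.3523
  (52 − 36.5086)²/36.5086 = 6.5733
  (25 − 40.4914)²/40.4914 = 5.9268
  (59 − 69.6983)²/69.6983 = 1.6421
  (88 − 77.3017)²/77.3017 = 1.4806
χ² = 0.3908 + 0.3523 + 6.5733 + 5.9268 + 1.6421 + 1.4806 = 16.366

16.366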